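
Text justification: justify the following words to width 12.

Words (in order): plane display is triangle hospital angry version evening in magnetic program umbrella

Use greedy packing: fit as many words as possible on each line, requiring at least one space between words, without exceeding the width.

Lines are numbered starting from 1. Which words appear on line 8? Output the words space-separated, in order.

Answer: magnetic

Derivation:
Line 1: ['plane'] (min_width=5, slack=7)
Line 2: ['display', 'is'] (min_width=10, slack=2)
Line 3: ['triangle'] (min_width=8, slack=4)
Line 4: ['hospital'] (min_width=8, slack=4)
Line 5: ['angry'] (min_width=5, slack=7)
Line 6: ['version'] (min_width=7, slack=5)
Line 7: ['evening', 'in'] (min_width=10, slack=2)
Line 8: ['magnetic'] (min_width=8, slack=4)
Line 9: ['program'] (min_width=7, slack=5)
Line 10: ['umbrella'] (min_width=8, slack=4)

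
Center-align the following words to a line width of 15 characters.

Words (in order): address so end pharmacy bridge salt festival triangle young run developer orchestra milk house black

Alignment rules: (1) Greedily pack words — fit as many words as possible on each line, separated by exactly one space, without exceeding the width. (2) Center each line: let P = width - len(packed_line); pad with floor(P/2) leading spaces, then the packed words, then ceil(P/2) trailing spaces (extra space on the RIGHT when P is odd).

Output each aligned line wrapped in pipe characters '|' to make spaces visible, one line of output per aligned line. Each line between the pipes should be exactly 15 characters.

Answer: |address so end |
|pharmacy bridge|
| salt festival |
|triangle young |
| run developer |
|orchestra milk |
|  house black  |

Derivation:
Line 1: ['address', 'so', 'end'] (min_width=14, slack=1)
Line 2: ['pharmacy', 'bridge'] (min_width=15, slack=0)
Line 3: ['salt', 'festival'] (min_width=13, slack=2)
Line 4: ['triangle', 'young'] (min_width=14, slack=1)
Line 5: ['run', 'developer'] (min_width=13, slack=2)
Line 6: ['orchestra', 'milk'] (min_width=14, slack=1)
Line 7: ['house', 'black'] (min_width=11, slack=4)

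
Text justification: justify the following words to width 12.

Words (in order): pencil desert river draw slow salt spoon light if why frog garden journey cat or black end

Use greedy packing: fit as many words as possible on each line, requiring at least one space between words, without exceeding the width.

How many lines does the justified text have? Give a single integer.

Line 1: ['pencil'] (min_width=6, slack=6)
Line 2: ['desert', 'river'] (min_width=12, slack=0)
Line 3: ['draw', 'slow'] (min_width=9, slack=3)
Line 4: ['salt', 'spoon'] (min_width=10, slack=2)
Line 5: ['light', 'if', 'why'] (min_width=12, slack=0)
Line 6: ['frog', 'garden'] (min_width=11, slack=1)
Line 7: ['journey', 'cat'] (min_width=11, slack=1)
Line 8: ['or', 'black', 'end'] (min_width=12, slack=0)
Total lines: 8

Answer: 8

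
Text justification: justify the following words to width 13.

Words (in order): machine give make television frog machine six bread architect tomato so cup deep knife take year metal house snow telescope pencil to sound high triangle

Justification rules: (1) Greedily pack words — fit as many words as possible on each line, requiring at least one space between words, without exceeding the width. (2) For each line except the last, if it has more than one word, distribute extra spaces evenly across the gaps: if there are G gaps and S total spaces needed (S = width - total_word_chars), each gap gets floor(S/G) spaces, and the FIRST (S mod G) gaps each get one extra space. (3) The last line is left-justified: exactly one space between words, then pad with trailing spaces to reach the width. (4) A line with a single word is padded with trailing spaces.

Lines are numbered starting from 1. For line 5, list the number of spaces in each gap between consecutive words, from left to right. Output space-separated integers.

Answer: 5

Derivation:
Line 1: ['machine', 'give'] (min_width=12, slack=1)
Line 2: ['make'] (min_width=4, slack=9)
Line 3: ['television'] (min_width=10, slack=3)
Line 4: ['frog', 'machine'] (min_width=12, slack=1)
Line 5: ['six', 'bread'] (min_width=9, slack=4)
Line 6: ['architect'] (min_width=9, slack=4)
Line 7: ['tomato', 'so', 'cup'] (min_width=13, slack=0)
Line 8: ['deep', 'knife'] (min_width=10, slack=3)
Line 9: ['take', 'year'] (min_width=9, slack=4)
Line 10: ['metal', 'house'] (min_width=11, slack=2)
Line 11: ['snow'] (min_width=4, slack=9)
Line 12: ['telescope'] (min_width=9, slack=4)
Line 13: ['pencil', 'to'] (min_width=9, slack=4)
Line 14: ['sound', 'high'] (min_width=10, slack=3)
Line 15: ['triangle'] (min_width=8, slack=5)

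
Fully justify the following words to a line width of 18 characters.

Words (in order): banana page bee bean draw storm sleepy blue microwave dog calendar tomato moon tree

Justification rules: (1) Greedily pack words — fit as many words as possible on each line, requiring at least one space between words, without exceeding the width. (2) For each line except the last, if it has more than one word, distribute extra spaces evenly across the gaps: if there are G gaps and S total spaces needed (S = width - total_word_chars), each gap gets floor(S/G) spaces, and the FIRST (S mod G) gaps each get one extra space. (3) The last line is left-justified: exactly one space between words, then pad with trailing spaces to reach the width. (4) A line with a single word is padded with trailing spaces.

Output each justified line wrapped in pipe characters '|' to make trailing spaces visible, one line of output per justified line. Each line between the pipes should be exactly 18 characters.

Answer: |banana   page  bee|
|bean   draw  storm|
|sleepy        blue|
|microwave      dog|
|calendar    tomato|
|moon tree         |

Derivation:
Line 1: ['banana', 'page', 'bee'] (min_width=15, slack=3)
Line 2: ['bean', 'draw', 'storm'] (min_width=15, slack=3)
Line 3: ['sleepy', 'blue'] (min_width=11, slack=7)
Line 4: ['microwave', 'dog'] (min_width=13, slack=5)
Line 5: ['calendar', 'tomato'] (min_width=15, slack=3)
Line 6: ['moon', 'tree'] (min_width=9, slack=9)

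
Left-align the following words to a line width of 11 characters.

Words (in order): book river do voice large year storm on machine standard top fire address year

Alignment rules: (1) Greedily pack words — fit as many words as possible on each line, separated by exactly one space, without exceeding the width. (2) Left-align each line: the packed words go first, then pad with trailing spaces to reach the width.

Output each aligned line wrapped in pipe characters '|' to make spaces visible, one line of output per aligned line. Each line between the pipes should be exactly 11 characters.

Line 1: ['book', 'river'] (min_width=10, slack=1)
Line 2: ['do', 'voice'] (min_width=8, slack=3)
Line 3: ['large', 'year'] (min_width=10, slack=1)
Line 4: ['storm', 'on'] (min_width=8, slack=3)
Line 5: ['machine'] (min_width=7, slack=4)
Line 6: ['standard'] (min_width=8, slack=3)
Line 7: ['top', 'fire'] (min_width=8, slack=3)
Line 8: ['address'] (min_width=7, slack=4)
Line 9: ['year'] (min_width=4, slack=7)

Answer: |book river |
|do voice   |
|large year |
|storm on   |
|machine    |
|standard   |
|top fire   |
|address    |
|year       |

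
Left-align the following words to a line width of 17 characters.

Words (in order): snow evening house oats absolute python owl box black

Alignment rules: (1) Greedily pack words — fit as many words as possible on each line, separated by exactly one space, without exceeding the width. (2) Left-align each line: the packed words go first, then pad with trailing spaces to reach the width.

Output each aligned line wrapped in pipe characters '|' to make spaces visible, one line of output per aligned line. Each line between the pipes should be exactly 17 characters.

Answer: |snow evening     |
|house oats       |
|absolute python  |
|owl box black    |

Derivation:
Line 1: ['snow', 'evening'] (min_width=12, slack=5)
Line 2: ['house', 'oats'] (min_width=10, slack=7)
Line 3: ['absolute', 'python'] (min_width=15, slack=2)
Line 4: ['owl', 'box', 'black'] (min_width=13, slack=4)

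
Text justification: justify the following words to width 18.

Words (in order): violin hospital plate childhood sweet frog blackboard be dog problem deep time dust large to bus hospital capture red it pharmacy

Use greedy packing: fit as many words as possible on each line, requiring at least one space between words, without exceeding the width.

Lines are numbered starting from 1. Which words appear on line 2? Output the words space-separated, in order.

Answer: plate childhood

Derivation:
Line 1: ['violin', 'hospital'] (min_width=15, slack=3)
Line 2: ['plate', 'childhood'] (min_width=15, slack=3)
Line 3: ['sweet', 'frog'] (min_width=10, slack=8)
Line 4: ['blackboard', 'be', 'dog'] (min_width=17, slack=1)
Line 5: ['problem', 'deep', 'time'] (min_width=17, slack=1)
Line 6: ['dust', 'large', 'to', 'bus'] (min_width=17, slack=1)
Line 7: ['hospital', 'capture'] (min_width=16, slack=2)
Line 8: ['red', 'it', 'pharmacy'] (min_width=15, slack=3)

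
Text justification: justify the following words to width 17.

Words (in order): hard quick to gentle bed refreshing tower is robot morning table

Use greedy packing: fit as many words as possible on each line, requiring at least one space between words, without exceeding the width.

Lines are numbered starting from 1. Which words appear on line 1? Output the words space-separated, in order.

Answer: hard quick to

Derivation:
Line 1: ['hard', 'quick', 'to'] (min_width=13, slack=4)
Line 2: ['gentle', 'bed'] (min_width=10, slack=7)
Line 3: ['refreshing', 'tower'] (min_width=16, slack=1)
Line 4: ['is', 'robot', 'morning'] (min_width=16, slack=1)
Line 5: ['table'] (min_width=5, slack=12)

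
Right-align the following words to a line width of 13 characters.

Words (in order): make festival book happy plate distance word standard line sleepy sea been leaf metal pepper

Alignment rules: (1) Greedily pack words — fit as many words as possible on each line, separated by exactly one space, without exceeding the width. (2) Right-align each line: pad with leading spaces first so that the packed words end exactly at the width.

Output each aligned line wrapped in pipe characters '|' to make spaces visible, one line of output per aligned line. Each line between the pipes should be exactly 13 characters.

Line 1: ['make', 'festival'] (min_width=13, slack=0)
Line 2: ['book', 'happy'] (min_width=10, slack=3)
Line 3: ['plate'] (min_width=5, slack=8)
Line 4: ['distance', 'word'] (min_width=13, slack=0)
Line 5: ['standard', 'line'] (min_width=13, slack=0)
Line 6: ['sleepy', 'sea'] (min_width=10, slack=3)
Line 7: ['been', 'leaf'] (min_width=9, slack=4)
Line 8: ['metal', 'pepper'] (min_width=12, slack=1)

Answer: |make festival|
|   book happy|
|        plate|
|distance word|
|standard line|
|   sleepy sea|
|    been leaf|
| metal pepper|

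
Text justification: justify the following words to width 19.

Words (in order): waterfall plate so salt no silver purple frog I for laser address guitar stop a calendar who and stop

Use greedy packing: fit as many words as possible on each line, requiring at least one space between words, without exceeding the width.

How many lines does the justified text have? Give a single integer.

Line 1: ['waterfall', 'plate', 'so'] (min_width=18, slack=1)
Line 2: ['salt', 'no', 'silver'] (min_width=14, slack=5)
Line 3: ['purple', 'frog', 'I', 'for'] (min_width=17, slack=2)
Line 4: ['laser', 'address'] (min_width=13, slack=6)
Line 5: ['guitar', 'stop', 'a'] (min_width=13, slack=6)
Line 6: ['calendar', 'who', 'and'] (min_width=16, slack=3)
Line 7: ['stop'] (min_width=4, slack=15)
Total lines: 7

Answer: 7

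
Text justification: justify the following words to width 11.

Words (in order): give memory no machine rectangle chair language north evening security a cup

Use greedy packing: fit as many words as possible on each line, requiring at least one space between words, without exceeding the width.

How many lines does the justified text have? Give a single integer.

Line 1: ['give', 'memory'] (min_width=11, slack=0)
Line 2: ['no', 'machine'] (min_width=10, slack=1)
Line 3: ['rectangle'] (min_width=9, slack=2)
Line 4: ['chair'] (min_width=5, slack=6)
Line 5: ['language'] (min_width=8, slack=3)
Line 6: ['north'] (min_width=5, slack=6)
Line 7: ['evening'] (min_width=7, slack=4)
Line 8: ['security', 'a'] (min_width=10, slack=1)
Line 9: ['cup'] (min_width=3, slack=8)
Total lines: 9

Answer: 9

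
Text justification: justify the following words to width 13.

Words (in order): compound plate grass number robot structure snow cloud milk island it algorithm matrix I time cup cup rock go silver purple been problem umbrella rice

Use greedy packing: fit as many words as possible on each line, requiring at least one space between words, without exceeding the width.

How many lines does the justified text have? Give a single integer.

Answer: 13

Derivation:
Line 1: ['compound'] (min_width=8, slack=5)
Line 2: ['plate', 'grass'] (min_width=11, slack=2)
Line 3: ['number', 'robot'] (min_width=12, slack=1)
Line 4: ['structure'] (min_width=9, slack=4)
Line 5: ['snow', 'cloud'] (min_width=10, slack=3)
Line 6: ['milk', 'island'] (min_width=11, slack=2)
Line 7: ['it', 'algorithm'] (min_width=12, slack=1)
Line 8: ['matrix', 'I', 'time'] (min_width=13, slack=0)
Line 9: ['cup', 'cup', 'rock'] (min_width=12, slack=1)
Line 10: ['go', 'silver'] (min_width=9, slack=4)
Line 11: ['purple', 'been'] (min_width=11, slack=2)
Line 12: ['problem'] (min_width=7, slack=6)
Line 13: ['umbrella', 'rice'] (min_width=13, slack=0)
Total lines: 13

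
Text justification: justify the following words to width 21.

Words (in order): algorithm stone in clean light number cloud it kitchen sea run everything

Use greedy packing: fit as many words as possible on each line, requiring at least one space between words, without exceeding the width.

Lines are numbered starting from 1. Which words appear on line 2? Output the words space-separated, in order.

Answer: clean light number

Derivation:
Line 1: ['algorithm', 'stone', 'in'] (min_width=18, slack=3)
Line 2: ['clean', 'light', 'number'] (min_width=18, slack=3)
Line 3: ['cloud', 'it', 'kitchen', 'sea'] (min_width=20, slack=1)
Line 4: ['run', 'everything'] (min_width=14, slack=7)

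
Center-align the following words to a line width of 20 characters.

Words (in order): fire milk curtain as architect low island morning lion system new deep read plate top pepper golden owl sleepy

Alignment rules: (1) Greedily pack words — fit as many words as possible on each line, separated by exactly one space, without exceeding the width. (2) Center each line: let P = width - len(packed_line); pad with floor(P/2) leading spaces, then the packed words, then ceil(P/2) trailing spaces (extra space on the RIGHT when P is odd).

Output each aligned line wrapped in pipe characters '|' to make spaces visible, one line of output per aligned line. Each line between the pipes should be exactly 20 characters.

Line 1: ['fire', 'milk', 'curtain', 'as'] (min_width=20, slack=0)
Line 2: ['architect', 'low', 'island'] (min_width=20, slack=0)
Line 3: ['morning', 'lion', 'system'] (min_width=19, slack=1)
Line 4: ['new', 'deep', 'read', 'plate'] (min_width=19, slack=1)
Line 5: ['top', 'pepper', 'golden'] (min_width=17, slack=3)
Line 6: ['owl', 'sleepy'] (min_width=10, slack=10)

Answer: |fire milk curtain as|
|architect low island|
|morning lion system |
|new deep read plate |
| top pepper golden  |
|     owl sleepy     |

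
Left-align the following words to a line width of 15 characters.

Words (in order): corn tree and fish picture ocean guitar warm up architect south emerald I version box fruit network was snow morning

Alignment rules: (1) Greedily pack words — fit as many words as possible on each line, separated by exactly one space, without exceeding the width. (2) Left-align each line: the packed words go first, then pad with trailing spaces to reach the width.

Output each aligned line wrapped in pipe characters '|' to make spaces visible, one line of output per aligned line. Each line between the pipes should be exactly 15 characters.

Answer: |corn tree and  |
|fish picture   |
|ocean guitar   |
|warm up        |
|architect south|
|emerald I      |
|version box    |
|fruit network  |
|was snow       |
|morning        |

Derivation:
Line 1: ['corn', 'tree', 'and'] (min_width=13, slack=2)
Line 2: ['fish', 'picture'] (min_width=12, slack=3)
Line 3: ['ocean', 'guitar'] (min_width=12, slack=3)
Line 4: ['warm', 'up'] (min_width=7, slack=8)
Line 5: ['architect', 'south'] (min_width=15, slack=0)
Line 6: ['emerald', 'I'] (min_width=9, slack=6)
Line 7: ['version', 'box'] (min_width=11, slack=4)
Line 8: ['fruit', 'network'] (min_width=13, slack=2)
Line 9: ['was', 'snow'] (min_width=8, slack=7)
Line 10: ['morning'] (min_width=7, slack=8)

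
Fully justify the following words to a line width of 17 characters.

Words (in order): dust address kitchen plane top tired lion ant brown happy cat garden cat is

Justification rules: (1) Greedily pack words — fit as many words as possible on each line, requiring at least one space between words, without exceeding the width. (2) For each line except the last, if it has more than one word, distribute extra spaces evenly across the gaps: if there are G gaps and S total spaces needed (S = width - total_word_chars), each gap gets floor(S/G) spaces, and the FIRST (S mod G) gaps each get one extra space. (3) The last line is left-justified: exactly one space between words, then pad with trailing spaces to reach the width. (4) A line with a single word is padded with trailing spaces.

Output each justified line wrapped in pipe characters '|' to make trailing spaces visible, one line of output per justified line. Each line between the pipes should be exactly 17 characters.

Answer: |dust      address|
|kitchen plane top|
|tired   lion  ant|
|brown  happy  cat|
|garden cat is    |

Derivation:
Line 1: ['dust', 'address'] (min_width=12, slack=5)
Line 2: ['kitchen', 'plane', 'top'] (min_width=17, slack=0)
Line 3: ['tired', 'lion', 'ant'] (min_width=14, slack=3)
Line 4: ['brown', 'happy', 'cat'] (min_width=15, slack=2)
Line 5: ['garden', 'cat', 'is'] (min_width=13, slack=4)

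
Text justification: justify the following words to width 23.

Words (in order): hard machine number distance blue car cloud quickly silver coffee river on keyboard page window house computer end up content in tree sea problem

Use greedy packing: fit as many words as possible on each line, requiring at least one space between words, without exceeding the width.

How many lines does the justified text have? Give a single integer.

Line 1: ['hard', 'machine', 'number'] (min_width=19, slack=4)
Line 2: ['distance', 'blue', 'car', 'cloud'] (min_width=23, slack=0)
Line 3: ['quickly', 'silver', 'coffee'] (min_width=21, slack=2)
Line 4: ['river', 'on', 'keyboard', 'page'] (min_width=22, slack=1)
Line 5: ['window', 'house', 'computer'] (min_width=21, slack=2)
Line 6: ['end', 'up', 'content', 'in', 'tree'] (min_width=22, slack=1)
Line 7: ['sea', 'problem'] (min_width=11, slack=12)
Total lines: 7

Answer: 7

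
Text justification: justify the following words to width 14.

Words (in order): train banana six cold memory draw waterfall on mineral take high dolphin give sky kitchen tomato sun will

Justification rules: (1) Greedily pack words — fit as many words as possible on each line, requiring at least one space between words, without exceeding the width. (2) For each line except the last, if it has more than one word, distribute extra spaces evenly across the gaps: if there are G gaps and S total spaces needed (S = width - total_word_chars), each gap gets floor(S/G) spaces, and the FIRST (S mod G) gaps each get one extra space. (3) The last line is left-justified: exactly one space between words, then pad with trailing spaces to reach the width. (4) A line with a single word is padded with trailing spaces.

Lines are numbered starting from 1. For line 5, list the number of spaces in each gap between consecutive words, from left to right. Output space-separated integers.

Answer: 3

Derivation:
Line 1: ['train', 'banana'] (min_width=12, slack=2)
Line 2: ['six', 'cold'] (min_width=8, slack=6)
Line 3: ['memory', 'draw'] (min_width=11, slack=3)
Line 4: ['waterfall', 'on'] (min_width=12, slack=2)
Line 5: ['mineral', 'take'] (min_width=12, slack=2)
Line 6: ['high', 'dolphin'] (min_width=12, slack=2)
Line 7: ['give', 'sky'] (min_width=8, slack=6)
Line 8: ['kitchen', 'tomato'] (min_width=14, slack=0)
Line 9: ['sun', 'will'] (min_width=8, slack=6)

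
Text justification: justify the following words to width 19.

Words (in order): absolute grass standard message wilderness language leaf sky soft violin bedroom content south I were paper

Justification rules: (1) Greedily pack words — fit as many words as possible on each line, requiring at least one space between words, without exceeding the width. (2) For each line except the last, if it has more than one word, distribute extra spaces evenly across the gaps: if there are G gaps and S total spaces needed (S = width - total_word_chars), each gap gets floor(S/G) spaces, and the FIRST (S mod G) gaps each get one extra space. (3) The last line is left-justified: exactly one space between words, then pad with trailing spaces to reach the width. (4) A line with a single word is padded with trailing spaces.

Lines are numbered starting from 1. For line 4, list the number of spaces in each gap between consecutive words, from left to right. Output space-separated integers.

Line 1: ['absolute', 'grass'] (min_width=14, slack=5)
Line 2: ['standard', 'message'] (min_width=16, slack=3)
Line 3: ['wilderness', 'language'] (min_width=19, slack=0)
Line 4: ['leaf', 'sky', 'soft'] (min_width=13, slack=6)
Line 5: ['violin', 'bedroom'] (min_width=14, slack=5)
Line 6: ['content', 'south', 'I'] (min_width=15, slack=4)
Line 7: ['were', 'paper'] (min_width=10, slack=9)

Answer: 4 4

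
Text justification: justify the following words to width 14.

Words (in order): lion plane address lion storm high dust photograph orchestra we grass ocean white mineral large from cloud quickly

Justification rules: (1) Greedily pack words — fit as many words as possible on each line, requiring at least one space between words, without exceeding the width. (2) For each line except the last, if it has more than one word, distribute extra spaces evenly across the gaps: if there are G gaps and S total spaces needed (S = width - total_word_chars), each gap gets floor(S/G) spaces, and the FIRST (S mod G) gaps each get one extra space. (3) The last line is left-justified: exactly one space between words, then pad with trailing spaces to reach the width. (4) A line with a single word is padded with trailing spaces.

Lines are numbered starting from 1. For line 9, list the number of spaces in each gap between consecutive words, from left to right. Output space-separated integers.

Answer: 5

Derivation:
Line 1: ['lion', 'plane'] (min_width=10, slack=4)
Line 2: ['address', 'lion'] (min_width=12, slack=2)
Line 3: ['storm', 'high'] (min_width=10, slack=4)
Line 4: ['dust'] (min_width=4, slack=10)
Line 5: ['photograph'] (min_width=10, slack=4)
Line 6: ['orchestra', 'we'] (min_width=12, slack=2)
Line 7: ['grass', 'ocean'] (min_width=11, slack=3)
Line 8: ['white', 'mineral'] (min_width=13, slack=1)
Line 9: ['large', 'from'] (min_width=10, slack=4)
Line 10: ['cloud', 'quickly'] (min_width=13, slack=1)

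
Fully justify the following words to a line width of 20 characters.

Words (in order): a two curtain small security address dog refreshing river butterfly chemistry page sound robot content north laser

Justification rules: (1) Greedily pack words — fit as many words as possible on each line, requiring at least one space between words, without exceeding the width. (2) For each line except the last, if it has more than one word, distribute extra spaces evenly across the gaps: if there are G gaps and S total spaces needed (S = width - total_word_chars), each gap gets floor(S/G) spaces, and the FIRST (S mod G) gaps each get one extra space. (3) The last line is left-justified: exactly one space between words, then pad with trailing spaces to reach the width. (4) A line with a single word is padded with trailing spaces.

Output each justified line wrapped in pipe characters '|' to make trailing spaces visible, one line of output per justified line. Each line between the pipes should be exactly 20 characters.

Answer: |a  two curtain small|
|security address dog|
|refreshing     river|
|butterfly  chemistry|
|page   sound   robot|
|content north laser |

Derivation:
Line 1: ['a', 'two', 'curtain', 'small'] (min_width=19, slack=1)
Line 2: ['security', 'address', 'dog'] (min_width=20, slack=0)
Line 3: ['refreshing', 'river'] (min_width=16, slack=4)
Line 4: ['butterfly', 'chemistry'] (min_width=19, slack=1)
Line 5: ['page', 'sound', 'robot'] (min_width=16, slack=4)
Line 6: ['content', 'north', 'laser'] (min_width=19, slack=1)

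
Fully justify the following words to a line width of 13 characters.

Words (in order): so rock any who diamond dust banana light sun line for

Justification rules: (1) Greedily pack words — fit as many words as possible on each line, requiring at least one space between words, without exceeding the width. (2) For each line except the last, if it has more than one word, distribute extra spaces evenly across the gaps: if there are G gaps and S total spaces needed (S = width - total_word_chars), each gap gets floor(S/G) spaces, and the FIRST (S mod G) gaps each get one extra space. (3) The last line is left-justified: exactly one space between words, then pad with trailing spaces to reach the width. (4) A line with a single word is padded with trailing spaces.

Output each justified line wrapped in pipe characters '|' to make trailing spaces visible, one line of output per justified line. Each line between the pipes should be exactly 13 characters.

Answer: |so  rock  any|
|who   diamond|
|dust   banana|
|light     sun|
|line for     |

Derivation:
Line 1: ['so', 'rock', 'any'] (min_width=11, slack=2)
Line 2: ['who', 'diamond'] (min_width=11, slack=2)
Line 3: ['dust', 'banana'] (min_width=11, slack=2)
Line 4: ['light', 'sun'] (min_width=9, slack=4)
Line 5: ['line', 'for'] (min_width=8, slack=5)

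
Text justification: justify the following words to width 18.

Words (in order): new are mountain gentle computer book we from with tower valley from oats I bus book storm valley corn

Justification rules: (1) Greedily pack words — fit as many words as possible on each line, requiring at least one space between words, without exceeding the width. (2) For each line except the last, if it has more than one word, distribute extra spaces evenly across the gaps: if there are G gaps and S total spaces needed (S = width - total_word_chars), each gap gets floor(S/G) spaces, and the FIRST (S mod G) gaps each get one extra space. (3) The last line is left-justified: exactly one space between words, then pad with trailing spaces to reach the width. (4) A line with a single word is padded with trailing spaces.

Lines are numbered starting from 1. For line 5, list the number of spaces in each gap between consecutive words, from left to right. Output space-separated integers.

Answer: 2 2 2

Derivation:
Line 1: ['new', 'are', 'mountain'] (min_width=16, slack=2)
Line 2: ['gentle', 'computer'] (min_width=15, slack=3)
Line 3: ['book', 'we', 'from', 'with'] (min_width=17, slack=1)
Line 4: ['tower', 'valley', 'from'] (min_width=17, slack=1)
Line 5: ['oats', 'I', 'bus', 'book'] (min_width=15, slack=3)
Line 6: ['storm', 'valley', 'corn'] (min_width=17, slack=1)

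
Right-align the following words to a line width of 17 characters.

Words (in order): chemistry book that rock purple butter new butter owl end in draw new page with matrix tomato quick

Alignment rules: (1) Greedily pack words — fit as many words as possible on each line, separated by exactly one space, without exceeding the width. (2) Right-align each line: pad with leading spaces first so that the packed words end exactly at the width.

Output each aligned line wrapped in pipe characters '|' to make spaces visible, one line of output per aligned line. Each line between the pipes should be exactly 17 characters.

Answer: |   chemistry book|
| that rock purple|
|butter new butter|
|  owl end in draw|
|    new page with|
|    matrix tomato|
|            quick|

Derivation:
Line 1: ['chemistry', 'book'] (min_width=14, slack=3)
Line 2: ['that', 'rock', 'purple'] (min_width=16, slack=1)
Line 3: ['butter', 'new', 'butter'] (min_width=17, slack=0)
Line 4: ['owl', 'end', 'in', 'draw'] (min_width=15, slack=2)
Line 5: ['new', 'page', 'with'] (min_width=13, slack=4)
Line 6: ['matrix', 'tomato'] (min_width=13, slack=4)
Line 7: ['quick'] (min_width=5, slack=12)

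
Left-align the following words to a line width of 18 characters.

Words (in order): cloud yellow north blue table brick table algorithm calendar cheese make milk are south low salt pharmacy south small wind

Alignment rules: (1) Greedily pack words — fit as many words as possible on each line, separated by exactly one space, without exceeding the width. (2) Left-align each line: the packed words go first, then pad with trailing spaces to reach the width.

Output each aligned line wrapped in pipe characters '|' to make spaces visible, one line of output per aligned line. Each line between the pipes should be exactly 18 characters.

Line 1: ['cloud', 'yellow', 'north'] (min_width=18, slack=0)
Line 2: ['blue', 'table', 'brick'] (min_width=16, slack=2)
Line 3: ['table', 'algorithm'] (min_width=15, slack=3)
Line 4: ['calendar', 'cheese'] (min_width=15, slack=3)
Line 5: ['make', 'milk', 'are'] (min_width=13, slack=5)
Line 6: ['south', 'low', 'salt'] (min_width=14, slack=4)
Line 7: ['pharmacy', 'south'] (min_width=14, slack=4)
Line 8: ['small', 'wind'] (min_width=10, slack=8)

Answer: |cloud yellow north|
|blue table brick  |
|table algorithm   |
|calendar cheese   |
|make milk are     |
|south low salt    |
|pharmacy south    |
|small wind        |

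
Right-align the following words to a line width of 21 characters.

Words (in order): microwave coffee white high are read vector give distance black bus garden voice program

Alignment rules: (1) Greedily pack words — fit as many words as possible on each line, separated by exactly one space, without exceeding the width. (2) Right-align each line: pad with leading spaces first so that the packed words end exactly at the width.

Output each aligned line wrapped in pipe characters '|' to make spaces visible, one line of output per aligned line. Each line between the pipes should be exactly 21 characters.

Line 1: ['microwave', 'coffee'] (min_width=16, slack=5)
Line 2: ['white', 'high', 'are', 'read'] (min_width=19, slack=2)
Line 3: ['vector', 'give', 'distance'] (min_width=20, slack=1)
Line 4: ['black', 'bus', 'garden'] (min_width=16, slack=5)
Line 5: ['voice', 'program'] (min_width=13, slack=8)

Answer: |     microwave coffee|
|  white high are read|
| vector give distance|
|     black bus garden|
|        voice program|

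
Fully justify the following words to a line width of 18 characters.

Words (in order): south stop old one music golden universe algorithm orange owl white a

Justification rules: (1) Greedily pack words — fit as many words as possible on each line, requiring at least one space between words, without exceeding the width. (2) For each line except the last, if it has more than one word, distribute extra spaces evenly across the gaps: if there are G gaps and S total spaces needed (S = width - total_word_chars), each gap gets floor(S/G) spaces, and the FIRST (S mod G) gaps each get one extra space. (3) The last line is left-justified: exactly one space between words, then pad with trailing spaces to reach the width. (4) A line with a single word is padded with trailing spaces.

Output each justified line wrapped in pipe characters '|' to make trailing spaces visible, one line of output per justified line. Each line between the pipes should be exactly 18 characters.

Line 1: ['south', 'stop', 'old', 'one'] (min_width=18, slack=0)
Line 2: ['music', 'golden'] (min_width=12, slack=6)
Line 3: ['universe', 'algorithm'] (min_width=18, slack=0)
Line 4: ['orange', 'owl', 'white', 'a'] (min_width=18, slack=0)

Answer: |south stop old one|
|music       golden|
|universe algorithm|
|orange owl white a|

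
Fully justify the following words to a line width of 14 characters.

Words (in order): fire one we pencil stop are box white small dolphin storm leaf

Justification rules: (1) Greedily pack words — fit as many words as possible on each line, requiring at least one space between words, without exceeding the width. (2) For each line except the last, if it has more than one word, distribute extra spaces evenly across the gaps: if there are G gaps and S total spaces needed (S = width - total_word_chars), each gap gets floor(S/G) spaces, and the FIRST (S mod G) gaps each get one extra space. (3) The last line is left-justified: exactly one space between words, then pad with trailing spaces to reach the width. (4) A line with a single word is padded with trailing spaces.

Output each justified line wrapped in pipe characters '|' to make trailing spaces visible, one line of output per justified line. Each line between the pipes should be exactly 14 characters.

Answer: |fire   one  we|
|pencil    stop|
|are  box white|
|small  dolphin|
|storm leaf    |

Derivation:
Line 1: ['fire', 'one', 'we'] (min_width=11, slack=3)
Line 2: ['pencil', 'stop'] (min_width=11, slack=3)
Line 3: ['are', 'box', 'white'] (min_width=13, slack=1)
Line 4: ['small', 'dolphin'] (min_width=13, slack=1)
Line 5: ['storm', 'leaf'] (min_width=10, slack=4)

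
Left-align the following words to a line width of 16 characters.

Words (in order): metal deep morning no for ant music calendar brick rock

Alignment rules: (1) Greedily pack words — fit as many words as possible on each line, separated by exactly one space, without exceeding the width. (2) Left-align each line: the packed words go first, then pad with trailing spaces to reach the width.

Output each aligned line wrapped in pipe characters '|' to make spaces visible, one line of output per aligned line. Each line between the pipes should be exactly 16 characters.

Answer: |metal deep      |
|morning no for  |
|ant music       |
|calendar brick  |
|rock            |

Derivation:
Line 1: ['metal', 'deep'] (min_width=10, slack=6)
Line 2: ['morning', 'no', 'for'] (min_width=14, slack=2)
Line 3: ['ant', 'music'] (min_width=9, slack=7)
Line 4: ['calendar', 'brick'] (min_width=14, slack=2)
Line 5: ['rock'] (min_width=4, slack=12)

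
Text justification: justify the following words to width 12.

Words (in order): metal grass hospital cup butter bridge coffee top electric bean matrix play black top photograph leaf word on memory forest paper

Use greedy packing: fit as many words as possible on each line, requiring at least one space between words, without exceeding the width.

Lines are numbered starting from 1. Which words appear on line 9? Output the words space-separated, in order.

Answer: top

Derivation:
Line 1: ['metal', 'grass'] (min_width=11, slack=1)
Line 2: ['hospital', 'cup'] (min_width=12, slack=0)
Line 3: ['butter'] (min_width=6, slack=6)
Line 4: ['bridge'] (min_width=6, slack=6)
Line 5: ['coffee', 'top'] (min_width=10, slack=2)
Line 6: ['electric'] (min_width=8, slack=4)
Line 7: ['bean', 'matrix'] (min_width=11, slack=1)
Line 8: ['play', 'black'] (min_width=10, slack=2)
Line 9: ['top'] (min_width=3, slack=9)
Line 10: ['photograph'] (min_width=10, slack=2)
Line 11: ['leaf', 'word', 'on'] (min_width=12, slack=0)
Line 12: ['memory'] (min_width=6, slack=6)
Line 13: ['forest', 'paper'] (min_width=12, slack=0)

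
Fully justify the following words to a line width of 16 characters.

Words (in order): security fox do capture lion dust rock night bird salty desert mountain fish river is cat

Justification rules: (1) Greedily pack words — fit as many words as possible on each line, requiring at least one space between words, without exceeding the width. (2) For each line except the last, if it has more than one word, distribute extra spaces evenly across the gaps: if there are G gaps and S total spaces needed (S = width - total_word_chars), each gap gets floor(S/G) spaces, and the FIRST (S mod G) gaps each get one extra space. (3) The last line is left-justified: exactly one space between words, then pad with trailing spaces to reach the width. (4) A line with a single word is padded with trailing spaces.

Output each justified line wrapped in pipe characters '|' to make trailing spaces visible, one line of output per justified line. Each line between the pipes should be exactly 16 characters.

Line 1: ['security', 'fox', 'do'] (min_width=15, slack=1)
Line 2: ['capture', 'lion'] (min_width=12, slack=4)
Line 3: ['dust', 'rock', 'night'] (min_width=15, slack=1)
Line 4: ['bird', 'salty'] (min_width=10, slack=6)
Line 5: ['desert', 'mountain'] (min_width=15, slack=1)
Line 6: ['fish', 'river', 'is'] (min_width=13, slack=3)
Line 7: ['cat'] (min_width=3, slack=13)

Answer: |security  fox do|
|capture     lion|
|dust  rock night|
|bird       salty|
|desert  mountain|
|fish   river  is|
|cat             |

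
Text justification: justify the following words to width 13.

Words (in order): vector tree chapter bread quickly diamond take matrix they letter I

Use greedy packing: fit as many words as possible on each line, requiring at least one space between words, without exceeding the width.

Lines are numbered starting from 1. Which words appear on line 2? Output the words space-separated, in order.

Line 1: ['vector', 'tree'] (min_width=11, slack=2)
Line 2: ['chapter', 'bread'] (min_width=13, slack=0)
Line 3: ['quickly'] (min_width=7, slack=6)
Line 4: ['diamond', 'take'] (min_width=12, slack=1)
Line 5: ['matrix', 'they'] (min_width=11, slack=2)
Line 6: ['letter', 'I'] (min_width=8, slack=5)

Answer: chapter bread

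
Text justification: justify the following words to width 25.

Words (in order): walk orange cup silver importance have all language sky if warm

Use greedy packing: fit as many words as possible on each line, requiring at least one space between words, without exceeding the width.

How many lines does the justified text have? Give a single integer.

Line 1: ['walk', 'orange', 'cup', 'silver'] (min_width=22, slack=3)
Line 2: ['importance', 'have', 'all'] (min_width=19, slack=6)
Line 3: ['language', 'sky', 'if', 'warm'] (min_width=20, slack=5)
Total lines: 3

Answer: 3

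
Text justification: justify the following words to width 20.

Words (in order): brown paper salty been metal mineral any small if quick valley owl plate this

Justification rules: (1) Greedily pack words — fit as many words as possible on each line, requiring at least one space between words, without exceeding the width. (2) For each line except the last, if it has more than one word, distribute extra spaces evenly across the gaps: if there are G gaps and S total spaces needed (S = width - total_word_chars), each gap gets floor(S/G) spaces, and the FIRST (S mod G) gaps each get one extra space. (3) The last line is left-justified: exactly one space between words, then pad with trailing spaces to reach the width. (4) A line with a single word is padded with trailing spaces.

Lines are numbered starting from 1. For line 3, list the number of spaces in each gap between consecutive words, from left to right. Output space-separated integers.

Answer: 2 2 1

Derivation:
Line 1: ['brown', 'paper', 'salty'] (min_width=17, slack=3)
Line 2: ['been', 'metal', 'mineral'] (min_width=18, slack=2)
Line 3: ['any', 'small', 'if', 'quick'] (min_width=18, slack=2)
Line 4: ['valley', 'owl', 'plate'] (min_width=16, slack=4)
Line 5: ['this'] (min_width=4, slack=16)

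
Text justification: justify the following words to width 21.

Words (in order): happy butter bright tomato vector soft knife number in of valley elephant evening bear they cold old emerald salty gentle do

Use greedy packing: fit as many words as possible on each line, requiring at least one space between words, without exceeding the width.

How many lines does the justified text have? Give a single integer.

Line 1: ['happy', 'butter', 'bright'] (min_width=19, slack=2)
Line 2: ['tomato', 'vector', 'soft'] (min_width=18, slack=3)
Line 3: ['knife', 'number', 'in', 'of'] (min_width=18, slack=3)
Line 4: ['valley', 'elephant'] (min_width=15, slack=6)
Line 5: ['evening', 'bear', 'they'] (min_width=17, slack=4)
Line 6: ['cold', 'old', 'emerald'] (min_width=16, slack=5)
Line 7: ['salty', 'gentle', 'do'] (min_width=15, slack=6)
Total lines: 7

Answer: 7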